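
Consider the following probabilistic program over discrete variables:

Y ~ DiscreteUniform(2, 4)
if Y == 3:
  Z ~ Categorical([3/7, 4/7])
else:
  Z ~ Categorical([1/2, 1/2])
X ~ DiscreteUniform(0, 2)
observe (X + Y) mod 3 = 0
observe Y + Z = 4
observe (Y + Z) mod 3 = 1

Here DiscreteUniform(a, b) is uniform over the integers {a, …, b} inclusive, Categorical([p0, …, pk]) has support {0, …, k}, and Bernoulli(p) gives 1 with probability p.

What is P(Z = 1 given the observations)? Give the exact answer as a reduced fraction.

P(Z = 1 | obs) = 8/15

Enumerate traces; 2 have nonzero weight after conditioning:
  (Y=3, Z=1, X=0) weight 4/63
  (Y=4, Z=0, X=2) weight 1/18
Group by Z:
  weight(Z=0) = 1/18
  weight(Z=1) = 4/63
Total weight = 1/18 + 4/63 = 5/42
P(Z=0 | obs) = 1/18 / 5/42 = 7/15
P(Z=1 | obs) = 4/63 / 5/42 = 8/15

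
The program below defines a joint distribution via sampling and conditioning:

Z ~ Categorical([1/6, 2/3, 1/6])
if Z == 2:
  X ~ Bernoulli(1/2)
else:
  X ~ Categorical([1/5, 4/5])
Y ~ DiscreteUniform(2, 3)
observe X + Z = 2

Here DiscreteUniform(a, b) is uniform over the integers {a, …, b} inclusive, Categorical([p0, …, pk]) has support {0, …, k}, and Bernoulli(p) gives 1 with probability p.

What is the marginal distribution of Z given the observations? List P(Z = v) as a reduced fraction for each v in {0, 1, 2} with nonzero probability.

P(Z=1) = 32/37, P(Z=2) = 5/37

Enumerate traces; 4 have nonzero weight after conditioning:
  (Z=1, X=1, Y=2) weight 4/15
  (Z=1, X=1, Y=3) weight 4/15
  (Z=2, X=0, Y=2) weight 1/24
  (Z=2, X=0, Y=3) weight 1/24
Group by Z:
  weight(Z=1) = 8/15
  weight(Z=2) = 1/12
Total weight = 8/15 + 1/12 = 37/60
P(Z=1 | obs) = 8/15 / 37/60 = 32/37
P(Z=2 | obs) = 1/12 / 37/60 = 5/37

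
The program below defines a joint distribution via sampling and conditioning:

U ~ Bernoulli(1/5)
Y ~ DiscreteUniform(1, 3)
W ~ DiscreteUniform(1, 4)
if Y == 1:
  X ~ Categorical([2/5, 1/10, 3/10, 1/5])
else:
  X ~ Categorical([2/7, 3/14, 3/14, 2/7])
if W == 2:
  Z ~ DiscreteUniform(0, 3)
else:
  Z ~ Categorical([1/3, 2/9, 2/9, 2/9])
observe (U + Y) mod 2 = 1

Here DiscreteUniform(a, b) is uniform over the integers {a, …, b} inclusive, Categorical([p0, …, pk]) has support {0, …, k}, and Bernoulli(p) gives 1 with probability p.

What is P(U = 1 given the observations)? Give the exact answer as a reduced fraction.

Enumerate traces; 192 have nonzero weight after conditioning:
  (U=0, Y=1, W=1, X=0, Z=0) weight 2/225
  (U=0, Y=1, W=1, X=0, Z=1) weight 4/675
  (U=0, Y=1, W=1, X=0, Z=2) weight 4/675
  (U=0, Y=1, W=1, X=0, Z=3) weight 4/675
  (U=0, Y=1, W=1, X=1, Z=0) weight 1/450
  (U=0, Y=1, W=1, X=1, Z=1) weight 1/675
  (U=0, Y=1, W=1, X=1, Z=2) weight 1/675
  (U=0, Y=1, W=1, X=1, Z=3) weight 1/675
  (U=1, Y=2, W=1, X=0, Z=0) weight 1/630
  … 183 more
Group by U:
  weight(U=0) = 8/15
  weight(U=1) = 1/15
Total weight = 8/15 + 1/15 = 3/5
P(U=0 | obs) = 8/15 / 3/5 = 8/9
P(U=1 | obs) = 1/15 / 3/5 = 1/9

P(U = 1 | obs) = 1/9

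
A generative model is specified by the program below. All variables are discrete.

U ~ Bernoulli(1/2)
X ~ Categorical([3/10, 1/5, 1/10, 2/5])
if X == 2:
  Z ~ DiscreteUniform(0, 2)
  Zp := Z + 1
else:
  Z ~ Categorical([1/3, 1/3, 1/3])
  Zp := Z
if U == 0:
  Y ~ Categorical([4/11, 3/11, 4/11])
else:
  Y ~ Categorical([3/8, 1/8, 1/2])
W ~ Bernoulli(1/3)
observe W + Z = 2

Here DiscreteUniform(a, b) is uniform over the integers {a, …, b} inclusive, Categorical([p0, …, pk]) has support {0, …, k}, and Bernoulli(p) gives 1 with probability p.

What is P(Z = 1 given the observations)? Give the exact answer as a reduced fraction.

Enumerate traces; 48 have nonzero weight after conditioning:
  (U=0, X=0, Z=1, Y=0, W=1) weight 1/165
  (U=0, X=0, Z=1, Y=1, W=1) weight 1/220
  (U=0, X=0, Z=1, Y=2, W=1) weight 1/165
  (U=0, X=0, Z=2, Y=0, W=0) weight 2/165
  (U=0, X=0, Z=2, Y=1, W=0) weight 1/110
  (U=0, X=0, Z=2, Y=2, W=0) weight 2/165
  (U=0, X=1, Z=1, Y=0, W=1) weight 2/495
  (U=0, X=1, Z=1, Y=1, W=1) weight 1/330
  … 40 more
Group by Z:
  weight(Z=1) = 1/9
  weight(Z=2) = 2/9
Total weight = 1/9 + 2/9 = 1/3
P(Z=1 | obs) = 1/9 / 1/3 = 1/3
P(Z=2 | obs) = 2/9 / 1/3 = 2/3

P(Z = 1 | obs) = 1/3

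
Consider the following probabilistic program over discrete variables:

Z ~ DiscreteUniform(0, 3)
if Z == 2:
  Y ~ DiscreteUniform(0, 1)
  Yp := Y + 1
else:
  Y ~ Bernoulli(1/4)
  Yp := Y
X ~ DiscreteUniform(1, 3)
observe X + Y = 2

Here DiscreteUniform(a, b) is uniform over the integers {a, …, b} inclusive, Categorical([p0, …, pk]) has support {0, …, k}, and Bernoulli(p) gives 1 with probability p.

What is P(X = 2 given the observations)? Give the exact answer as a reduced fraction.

P(X = 2 | obs) = 11/16

Enumerate traces; 8 have nonzero weight after conditioning:
  (Z=0, Y=0, X=2) weight 1/16
  (Z=0, Y=1, X=1) weight 1/48
  (Z=1, Y=0, X=2) weight 1/16
  (Z=1, Y=1, X=1) weight 1/48
  (Z=2, Y=0, X=2) weight 1/24
  (Z=2, Y=1, X=1) weight 1/24
  (Z=3, Y=0, X=2) weight 1/16
  (Z=3, Y=1, X=1) weight 1/48
Group by X:
  weight(X=1) = 5/48
  weight(X=2) = 11/48
Total weight = 5/48 + 11/48 = 1/3
P(X=1 | obs) = 5/48 / 1/3 = 5/16
P(X=2 | obs) = 11/48 / 1/3 = 11/16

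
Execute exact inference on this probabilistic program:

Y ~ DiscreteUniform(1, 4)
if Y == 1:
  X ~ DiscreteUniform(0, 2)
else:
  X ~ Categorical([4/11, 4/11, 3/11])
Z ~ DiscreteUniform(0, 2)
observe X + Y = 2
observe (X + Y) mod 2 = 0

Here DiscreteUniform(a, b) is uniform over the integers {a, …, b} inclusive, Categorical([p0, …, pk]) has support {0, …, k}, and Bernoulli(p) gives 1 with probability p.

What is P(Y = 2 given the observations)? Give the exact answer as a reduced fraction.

Enumerate traces; 6 have nonzero weight after conditioning:
  (Y=1, X=1, Z=0) weight 1/36
  (Y=1, X=1, Z=1) weight 1/36
  (Y=1, X=1, Z=2) weight 1/36
  (Y=2, X=0, Z=0) weight 1/33
  (Y=2, X=0, Z=1) weight 1/33
  (Y=2, X=0, Z=2) weight 1/33
Group by Y:
  weight(Y=1) = 1/12
  weight(Y=2) = 1/11
Total weight = 1/12 + 1/11 = 23/132
P(Y=1 | obs) = 1/12 / 23/132 = 11/23
P(Y=2 | obs) = 1/11 / 23/132 = 12/23

P(Y = 2 | obs) = 12/23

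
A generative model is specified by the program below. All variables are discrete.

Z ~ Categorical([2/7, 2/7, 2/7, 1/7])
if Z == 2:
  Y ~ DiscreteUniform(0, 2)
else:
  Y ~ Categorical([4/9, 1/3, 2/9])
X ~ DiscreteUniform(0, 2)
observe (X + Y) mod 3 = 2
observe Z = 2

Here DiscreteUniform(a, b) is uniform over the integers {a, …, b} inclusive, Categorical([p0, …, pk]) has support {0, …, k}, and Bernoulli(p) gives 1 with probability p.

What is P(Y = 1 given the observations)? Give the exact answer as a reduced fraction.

P(Y = 1 | obs) = 1/3

Enumerate traces; 3 have nonzero weight after conditioning:
  (Z=2, Y=0, X=2) weight 2/63
  (Z=2, Y=1, X=1) weight 2/63
  (Z=2, Y=2, X=0) weight 2/63
Group by Y:
  weight(Y=0) = 2/63
  weight(Y=1) = 2/63
  weight(Y=2) = 2/63
Total weight = 2/63 + 2/63 + 2/63 = 2/21
P(Y=0 | obs) = 2/63 / 2/21 = 1/3
P(Y=1 | obs) = 2/63 / 2/21 = 1/3
P(Y=2 | obs) = 2/63 / 2/21 = 1/3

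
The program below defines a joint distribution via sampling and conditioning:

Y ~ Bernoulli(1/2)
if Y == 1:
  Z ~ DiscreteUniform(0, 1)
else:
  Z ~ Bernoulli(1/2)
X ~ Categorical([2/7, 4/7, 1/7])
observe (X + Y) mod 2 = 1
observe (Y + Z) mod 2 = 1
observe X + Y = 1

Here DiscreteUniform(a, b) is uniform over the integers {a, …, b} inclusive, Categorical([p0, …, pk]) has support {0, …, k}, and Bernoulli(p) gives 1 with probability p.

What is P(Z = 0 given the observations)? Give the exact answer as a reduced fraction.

P(Z = 0 | obs) = 1/3

Enumerate traces; 2 have nonzero weight after conditioning:
  (Y=0, Z=1, X=1) weight 1/7
  (Y=1, Z=0, X=0) weight 1/14
Group by Z:
  weight(Z=0) = 1/14
  weight(Z=1) = 1/7
Total weight = 1/14 + 1/7 = 3/14
P(Z=0 | obs) = 1/14 / 3/14 = 1/3
P(Z=1 | obs) = 1/7 / 3/14 = 2/3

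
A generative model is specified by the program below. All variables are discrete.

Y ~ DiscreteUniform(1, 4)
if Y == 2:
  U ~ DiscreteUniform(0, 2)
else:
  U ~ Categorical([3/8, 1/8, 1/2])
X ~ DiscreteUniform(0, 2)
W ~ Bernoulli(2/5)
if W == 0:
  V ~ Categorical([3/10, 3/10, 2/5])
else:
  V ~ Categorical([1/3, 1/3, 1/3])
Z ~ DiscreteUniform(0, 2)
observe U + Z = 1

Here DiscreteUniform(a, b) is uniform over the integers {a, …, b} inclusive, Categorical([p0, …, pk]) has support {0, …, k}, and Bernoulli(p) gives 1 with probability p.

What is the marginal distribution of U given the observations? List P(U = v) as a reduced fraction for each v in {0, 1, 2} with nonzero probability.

P(U=0) = 35/52, P(U=1) = 17/52

Enumerate traces; 144 have nonzero weight after conditioning:
  (Y=1, U=0, X=0, W=0, V=0, Z=1) weight 3/1600
  (Y=1, U=0, X=0, W=0, V=1, Z=1) weight 3/1600
  (Y=1, U=0, X=0, W=0, V=2, Z=1) weight 1/400
  (Y=1, U=0, X=0, W=1, V=0, Z=1) weight 1/720
  (Y=1, U=0, X=0, W=1, V=1, Z=1) weight 1/720
  (Y=1, U=0, X=0, W=1, V=2, Z=1) weight 1/720
  (Y=1, U=0, X=1, W=0, V=0, Z=1) weight 3/1600
  (Y=1, U=0, X=1, W=0, V=1, Z=1) weight 3/1600
  (Y=1, U=1, X=0, W=0, V=0, Z=0) weight 1/1600
  … 135 more
Group by U:
  weight(U=0) = 35/288
  weight(U=1) = 17/288
Total weight = 35/288 + 17/288 = 13/72
P(U=0 | obs) = 35/288 / 13/72 = 35/52
P(U=1 | obs) = 17/288 / 13/72 = 17/52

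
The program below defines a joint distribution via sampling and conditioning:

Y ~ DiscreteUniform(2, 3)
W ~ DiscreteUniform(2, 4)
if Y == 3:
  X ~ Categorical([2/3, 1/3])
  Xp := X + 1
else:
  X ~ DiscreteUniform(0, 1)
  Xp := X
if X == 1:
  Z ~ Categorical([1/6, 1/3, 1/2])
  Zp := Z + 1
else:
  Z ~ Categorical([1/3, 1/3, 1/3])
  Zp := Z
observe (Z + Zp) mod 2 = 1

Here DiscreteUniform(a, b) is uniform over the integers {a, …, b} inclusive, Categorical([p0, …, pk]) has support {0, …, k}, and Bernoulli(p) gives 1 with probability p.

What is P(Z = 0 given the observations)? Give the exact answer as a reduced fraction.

Enumerate traces; 18 have nonzero weight after conditioning:
  (Y=2, W=2, X=1, Z=0) weight 1/72
  (Y=2, W=2, X=1, Z=1) weight 1/36
  (Y=2, W=2, X=1, Z=2) weight 1/24
  (Y=2, W=3, X=1, Z=0) weight 1/72
  (Y=2, W=3, X=1, Z=1) weight 1/36
  (Y=2, W=3, X=1, Z=2) weight 1/24
  (Y=2, W=4, X=1, Z=0) weight 1/72
  (Y=2, W=4, X=1, Z=1) weight 1/36
  … 10 more
Group by Z:
  weight(Z=0) = 5/72
  weight(Z=1) = 5/36
  weight(Z=2) = 5/24
Total weight = 5/72 + 5/36 + 5/24 = 5/12
P(Z=0 | obs) = 5/72 / 5/12 = 1/6
P(Z=1 | obs) = 5/36 / 5/12 = 1/3
P(Z=2 | obs) = 5/24 / 5/12 = 1/2

P(Z = 0 | obs) = 1/6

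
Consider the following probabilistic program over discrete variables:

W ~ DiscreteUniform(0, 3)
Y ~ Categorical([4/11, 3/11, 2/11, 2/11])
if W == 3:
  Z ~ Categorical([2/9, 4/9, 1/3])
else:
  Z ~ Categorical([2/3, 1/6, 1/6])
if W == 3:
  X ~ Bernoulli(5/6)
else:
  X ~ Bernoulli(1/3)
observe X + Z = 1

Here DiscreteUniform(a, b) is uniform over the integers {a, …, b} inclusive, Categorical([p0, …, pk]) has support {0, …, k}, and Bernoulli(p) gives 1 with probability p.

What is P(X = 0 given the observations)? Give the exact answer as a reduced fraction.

Enumerate traces; 32 have nonzero weight after conditioning:
  (W=0, Y=0, Z=0, X=1) weight 2/99
  (W=0, Y=0, Z=1, X=0) weight 1/99
  (W=0, Y=1, Z=0, X=1) weight 1/66
  (W=0, Y=1, Z=1, X=0) weight 1/132
  (W=0, Y=2, Z=0, X=1) weight 1/99
  (W=0, Y=2, Z=1, X=0) weight 1/198
  (W=0, Y=3, Z=0, X=1) weight 1/99
  (W=0, Y=3, Z=1, X=0) weight 1/198
  … 24 more
Group by X:
  weight(X=0) = 11/108
  weight(X=1) = 23/108
Total weight = 11/108 + 23/108 = 17/54
P(X=0 | obs) = 11/108 / 17/54 = 11/34
P(X=1 | obs) = 23/108 / 17/54 = 23/34

P(X = 0 | obs) = 11/34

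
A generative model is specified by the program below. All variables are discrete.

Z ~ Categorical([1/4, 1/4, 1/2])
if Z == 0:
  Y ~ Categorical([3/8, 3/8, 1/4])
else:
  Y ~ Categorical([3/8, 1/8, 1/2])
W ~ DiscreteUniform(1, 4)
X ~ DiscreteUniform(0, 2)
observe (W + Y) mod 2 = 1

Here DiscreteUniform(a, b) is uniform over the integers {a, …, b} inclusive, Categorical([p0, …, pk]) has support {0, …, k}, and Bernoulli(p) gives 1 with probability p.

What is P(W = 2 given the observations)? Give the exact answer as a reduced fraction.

P(W = 2 | obs) = 3/32

Enumerate traces; 54 have nonzero weight after conditioning:
  (Z=0, Y=0, W=1, X=0) weight 1/128
  (Z=0, Y=0, W=1, X=1) weight 1/128
  (Z=0, Y=0, W=1, X=2) weight 1/128
  (Z=0, Y=0, W=3, X=0) weight 1/128
  (Z=0, Y=0, W=3, X=1) weight 1/128
  (Z=0, Y=0, W=3, X=2) weight 1/128
  (Z=0, Y=1, W=2, X=0) weight 1/128
  (Z=0, Y=1, W=2, X=1) weight 1/128
  (Z=0, Y=1, W=4, X=0) weight 1/128
  … 45 more
Group by W:
  weight(W=1) = 13/64
  weight(W=2) = 3/64
  weight(W=3) = 13/64
  weight(W=4) = 3/64
Total weight = 13/64 + 3/64 + 13/64 + 3/64 = 1/2
P(W=1 | obs) = 13/64 / 1/2 = 13/32
P(W=2 | obs) = 3/64 / 1/2 = 3/32
P(W=3 | obs) = 13/64 / 1/2 = 13/32
P(W=4 | obs) = 3/64 / 1/2 = 3/32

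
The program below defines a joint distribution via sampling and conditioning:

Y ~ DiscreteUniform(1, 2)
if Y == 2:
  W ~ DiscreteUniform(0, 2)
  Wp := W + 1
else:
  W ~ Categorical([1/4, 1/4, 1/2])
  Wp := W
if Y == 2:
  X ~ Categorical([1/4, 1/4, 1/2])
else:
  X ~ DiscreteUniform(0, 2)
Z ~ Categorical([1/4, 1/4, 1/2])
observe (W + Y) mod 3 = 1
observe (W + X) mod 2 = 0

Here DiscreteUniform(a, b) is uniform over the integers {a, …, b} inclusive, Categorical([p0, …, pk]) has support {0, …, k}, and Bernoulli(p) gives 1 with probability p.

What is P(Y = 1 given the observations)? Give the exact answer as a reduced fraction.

Enumerate traces; 12 have nonzero weight after conditioning:
  (Y=1, W=0, X=0, Z=0) weight 1/96
  (Y=1, W=0, X=0, Z=1) weight 1/96
  (Y=1, W=0, X=0, Z=2) weight 1/48
  (Y=1, W=0, X=2, Z=0) weight 1/96
  (Y=1, W=0, X=2, Z=1) weight 1/96
  (Y=1, W=0, X=2, Z=2) weight 1/48
  (Y=2, W=2, X=0, Z=0) weight 1/96
  (Y=2, W=2, X=0, Z=1) weight 1/96
  … 4 more
Group by Y:
  weight(Y=1) = 1/12
  weight(Y=2) = 1/8
Total weight = 1/12 + 1/8 = 5/24
P(Y=1 | obs) = 1/12 / 5/24 = 2/5
P(Y=2 | obs) = 1/8 / 5/24 = 3/5

P(Y = 1 | obs) = 2/5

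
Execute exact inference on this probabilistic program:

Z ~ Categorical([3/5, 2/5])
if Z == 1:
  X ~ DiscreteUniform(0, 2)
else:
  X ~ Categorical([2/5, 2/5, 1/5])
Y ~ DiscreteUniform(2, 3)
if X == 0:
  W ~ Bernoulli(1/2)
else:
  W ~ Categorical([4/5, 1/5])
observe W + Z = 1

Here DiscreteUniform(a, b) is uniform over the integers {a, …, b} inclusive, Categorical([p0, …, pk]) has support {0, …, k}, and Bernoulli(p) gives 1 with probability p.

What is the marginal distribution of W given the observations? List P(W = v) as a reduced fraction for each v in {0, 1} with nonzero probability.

P(W=0) = 35/59, P(W=1) = 24/59

Enumerate traces; 12 have nonzero weight after conditioning:
  (Z=0, X=0, Y=2, W=1) weight 3/50
  (Z=0, X=0, Y=3, W=1) weight 3/50
  (Z=0, X=1, Y=2, W=1) weight 3/125
  (Z=0, X=1, Y=3, W=1) weight 3/125
  (Z=0, X=2, Y=2, W=1) weight 3/250
  (Z=0, X=2, Y=3, W=1) weight 3/250
  (Z=1, X=0, Y=2, W=0) weight 1/30
  (Z=1, X=0, Y=3, W=0) weight 1/30
  … 4 more
Group by W:
  weight(W=0) = 7/25
  weight(W=1) = 24/125
Total weight = 7/25 + 24/125 = 59/125
P(W=0 | obs) = 7/25 / 59/125 = 35/59
P(W=1 | obs) = 24/125 / 59/125 = 24/59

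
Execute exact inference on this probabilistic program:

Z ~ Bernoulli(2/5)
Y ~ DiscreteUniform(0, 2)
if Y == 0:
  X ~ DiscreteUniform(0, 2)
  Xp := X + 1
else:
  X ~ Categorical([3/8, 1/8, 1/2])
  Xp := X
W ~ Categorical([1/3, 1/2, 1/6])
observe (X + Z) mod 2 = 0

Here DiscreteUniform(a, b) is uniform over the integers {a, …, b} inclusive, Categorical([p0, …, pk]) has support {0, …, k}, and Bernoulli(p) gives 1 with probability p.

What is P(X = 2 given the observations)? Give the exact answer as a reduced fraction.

P(X = 2 | obs) = 48/101

Enumerate traces; 27 have nonzero weight after conditioning:
  (Z=0, Y=0, X=0, W=0) weight 1/45
  (Z=0, Y=0, X=0, W=1) weight 1/30
  (Z=0, Y=0, X=0, W=2) weight 1/90
  (Z=0, Y=0, X=2, W=0) weight 1/45
  (Z=0, Y=0, X=2, W=1) weight 1/30
  (Z=0, Y=0, X=2, W=2) weight 1/90
  (Z=0, Y=1, X=0, W=0) weight 1/40
  (Z=0, Y=1, X=0, W=1) weight 3/80
  (Z=1, Y=0, X=1, W=0) weight 2/135
  … 18 more
Group by X:
  weight(X=0) = 13/60
  weight(X=1) = 7/90
  weight(X=2) = 4/15
Total weight = 13/60 + 7/90 + 4/15 = 101/180
P(X=0 | obs) = 13/60 / 101/180 = 39/101
P(X=1 | obs) = 7/90 / 101/180 = 14/101
P(X=2 | obs) = 4/15 / 101/180 = 48/101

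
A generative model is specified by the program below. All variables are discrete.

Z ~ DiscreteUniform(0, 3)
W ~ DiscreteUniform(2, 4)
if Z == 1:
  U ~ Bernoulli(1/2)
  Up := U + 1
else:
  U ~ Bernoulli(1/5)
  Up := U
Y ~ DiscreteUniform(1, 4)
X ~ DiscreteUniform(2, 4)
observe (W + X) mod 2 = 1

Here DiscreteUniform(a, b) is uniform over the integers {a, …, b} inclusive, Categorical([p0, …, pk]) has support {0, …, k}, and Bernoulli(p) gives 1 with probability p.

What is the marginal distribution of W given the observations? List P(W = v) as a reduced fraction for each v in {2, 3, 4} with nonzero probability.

P(W=2) = 1/4, P(W=3) = 1/2, P(W=4) = 1/4

Enumerate traces; 128 have nonzero weight after conditioning:
  (Z=0, W=2, U=0, Y=1, X=3) weight 1/180
  (Z=0, W=2, U=0, Y=2, X=3) weight 1/180
  (Z=0, W=2, U=0, Y=3, X=3) weight 1/180
  (Z=0, W=2, U=0, Y=4, X=3) weight 1/180
  (Z=0, W=2, U=1, Y=1, X=3) weight 1/720
  (Z=0, W=2, U=1, Y=2, X=3) weight 1/720
  (Z=0, W=2, U=1, Y=3, X=3) weight 1/720
  (Z=0, W=2, U=1, Y=4, X=3) weight 1/720
  (Z=0, W=3, U=0, Y=1, X=2) weight 1/180
  (Z=0, W=4, U=0, Y=1, X=3) weight 1/180
  … 118 more
Group by W:
  weight(W=2) = 1/9
  weight(W=3) = 2/9
  weight(W=4) = 1/9
Total weight = 1/9 + 2/9 + 1/9 = 4/9
P(W=2 | obs) = 1/9 / 4/9 = 1/4
P(W=3 | obs) = 2/9 / 4/9 = 1/2
P(W=4 | obs) = 1/9 / 4/9 = 1/4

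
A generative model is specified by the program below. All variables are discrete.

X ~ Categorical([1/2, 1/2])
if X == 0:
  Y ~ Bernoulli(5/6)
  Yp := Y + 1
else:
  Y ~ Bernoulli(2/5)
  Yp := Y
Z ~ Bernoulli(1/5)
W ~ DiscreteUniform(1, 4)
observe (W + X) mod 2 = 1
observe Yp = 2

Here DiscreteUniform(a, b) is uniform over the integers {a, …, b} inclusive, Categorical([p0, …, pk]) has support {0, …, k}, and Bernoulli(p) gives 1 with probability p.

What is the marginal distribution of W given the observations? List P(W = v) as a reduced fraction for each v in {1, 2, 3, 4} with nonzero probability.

Enumerate traces; 4 have nonzero weight after conditioning:
  (X=0, Y=1, Z=0, W=1) weight 1/12
  (X=0, Y=1, Z=0, W=3) weight 1/12
  (X=0, Y=1, Z=1, W=1) weight 1/48
  (X=0, Y=1, Z=1, W=3) weight 1/48
Group by W:
  weight(W=1) = 5/48
  weight(W=3) = 5/48
Total weight = 5/48 + 5/48 = 5/24
P(W=1 | obs) = 5/48 / 5/24 = 1/2
P(W=3 | obs) = 5/48 / 5/24 = 1/2

P(W=1) = 1/2, P(W=3) = 1/2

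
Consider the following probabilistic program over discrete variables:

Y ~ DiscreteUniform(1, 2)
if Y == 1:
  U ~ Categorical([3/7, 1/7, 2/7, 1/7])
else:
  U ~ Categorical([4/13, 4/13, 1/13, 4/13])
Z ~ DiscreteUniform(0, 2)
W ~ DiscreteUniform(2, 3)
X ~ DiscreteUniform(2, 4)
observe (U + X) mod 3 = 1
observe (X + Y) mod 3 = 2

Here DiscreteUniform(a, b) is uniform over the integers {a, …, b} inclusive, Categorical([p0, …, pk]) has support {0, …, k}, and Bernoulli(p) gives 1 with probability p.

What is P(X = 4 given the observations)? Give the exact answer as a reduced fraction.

P(X = 4 | obs) = 13/20

Enumerate traces; 18 have nonzero weight after conditioning:
  (Y=1, U=0, Z=0, W=2, X=4) weight 1/84
  (Y=1, U=0, Z=0, W=3, X=4) weight 1/84
  (Y=1, U=0, Z=1, W=2, X=4) weight 1/84
  (Y=1, U=0, Z=1, W=3, X=4) weight 1/84
  (Y=1, U=0, Z=2, W=2, X=4) weight 1/84
  (Y=1, U=0, Z=2, W=3, X=4) weight 1/84
  (Y=1, U=3, Z=0, W=2, X=4) weight 1/252
  (Y=1, U=3, Z=0, W=3, X=4) weight 1/252
  (Y=2, U=1, Z=0, W=2, X=3) weight 1/117
  … 9 more
Group by X:
  weight(X=3) = 2/39
  weight(X=4) = 2/21
Total weight = 2/39 + 2/21 = 40/273
P(X=3 | obs) = 2/39 / 40/273 = 7/20
P(X=4 | obs) = 2/21 / 40/273 = 13/20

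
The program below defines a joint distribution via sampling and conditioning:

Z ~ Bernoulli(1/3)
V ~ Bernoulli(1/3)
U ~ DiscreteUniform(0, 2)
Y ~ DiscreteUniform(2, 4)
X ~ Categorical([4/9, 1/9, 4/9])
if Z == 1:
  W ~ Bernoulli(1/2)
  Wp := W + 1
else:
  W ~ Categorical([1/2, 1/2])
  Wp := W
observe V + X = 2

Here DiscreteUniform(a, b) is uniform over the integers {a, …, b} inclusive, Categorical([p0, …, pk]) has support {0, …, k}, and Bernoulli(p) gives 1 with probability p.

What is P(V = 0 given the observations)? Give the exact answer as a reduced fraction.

Enumerate traces; 72 have nonzero weight after conditioning:
  (Z=0, V=0, U=0, Y=2, X=2, W=0) weight 8/729
  (Z=0, V=0, U=0, Y=2, X=2, W=1) weight 8/729
  (Z=0, V=0, U=0, Y=3, X=2, W=0) weight 8/729
  (Z=0, V=0, U=0, Y=3, X=2, W=1) weight 8/729
  (Z=0, V=0, U=0, Y=4, X=2, W=0) weight 8/729
  (Z=0, V=0, U=0, Y=4, X=2, W=1) weight 8/729
  (Z=0, V=0, U=1, Y=2, X=2, W=0) weight 8/729
  (Z=0, V=0, U=1, Y=2, X=2, W=1) weight 8/729
  (Z=0, V=1, U=0, Y=2, X=1, W=0) weight 1/729
  … 63 more
Group by V:
  weight(V=0) = 8/27
  weight(V=1) = 1/27
Total weight = 8/27 + 1/27 = 1/3
P(V=0 | obs) = 8/27 / 1/3 = 8/9
P(V=1 | obs) = 1/27 / 1/3 = 1/9

P(V = 0 | obs) = 8/9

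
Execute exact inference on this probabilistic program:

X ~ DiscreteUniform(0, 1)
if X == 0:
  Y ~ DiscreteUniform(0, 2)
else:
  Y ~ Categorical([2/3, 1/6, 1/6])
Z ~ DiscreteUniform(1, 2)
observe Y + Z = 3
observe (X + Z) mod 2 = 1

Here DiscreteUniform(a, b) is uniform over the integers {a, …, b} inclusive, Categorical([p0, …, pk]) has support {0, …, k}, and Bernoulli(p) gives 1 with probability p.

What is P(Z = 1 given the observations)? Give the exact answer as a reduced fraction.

Enumerate traces; 2 have nonzero weight after conditioning:
  (X=0, Y=2, Z=1) weight 1/12
  (X=1, Y=1, Z=2) weight 1/24
Group by Z:
  weight(Z=1) = 1/12
  weight(Z=2) = 1/24
Total weight = 1/12 + 1/24 = 1/8
P(Z=1 | obs) = 1/12 / 1/8 = 2/3
P(Z=2 | obs) = 1/24 / 1/8 = 1/3

P(Z = 1 | obs) = 2/3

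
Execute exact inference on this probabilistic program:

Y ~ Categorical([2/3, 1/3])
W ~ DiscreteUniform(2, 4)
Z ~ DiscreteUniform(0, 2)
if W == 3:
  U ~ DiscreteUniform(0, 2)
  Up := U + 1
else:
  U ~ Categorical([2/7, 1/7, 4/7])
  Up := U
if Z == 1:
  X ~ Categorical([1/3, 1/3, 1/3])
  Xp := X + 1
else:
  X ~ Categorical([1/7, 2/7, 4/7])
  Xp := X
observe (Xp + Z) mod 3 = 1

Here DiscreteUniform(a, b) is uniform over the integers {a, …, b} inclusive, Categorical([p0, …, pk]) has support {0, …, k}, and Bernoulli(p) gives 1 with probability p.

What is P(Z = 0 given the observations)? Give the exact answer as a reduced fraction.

P(Z = 0 | obs) = 6/25

Enumerate traces; 54 have nonzero weight after conditioning:
  (Y=0, W=2, Z=0, U=0, X=1) weight 8/1323
  (Y=0, W=2, Z=0, U=1, X=1) weight 4/1323
  (Y=0, W=2, Z=0, U=2, X=1) weight 16/1323
  (Y=0, W=2, Z=1, U=0, X=2) weight 4/567
  (Y=0, W=2, Z=1, U=1, X=2) weight 2/567
  (Y=0, W=2, Z=1, U=2, X=2) weight 8/567
  (Y=0, W=2, Z=2, U=0, X=2) weight 16/1323
  (Y=0, W=2, Z=2, U=1, X=2) weight 8/1323
  … 46 more
Group by Z:
  weight(Z=0) = 2/21
  weight(Z=1) = 1/9
  weight(Z=2) = 4/21
Total weight = 2/21 + 1/9 + 4/21 = 25/63
P(Z=0 | obs) = 2/21 / 25/63 = 6/25
P(Z=1 | obs) = 1/9 / 25/63 = 7/25
P(Z=2 | obs) = 4/21 / 25/63 = 12/25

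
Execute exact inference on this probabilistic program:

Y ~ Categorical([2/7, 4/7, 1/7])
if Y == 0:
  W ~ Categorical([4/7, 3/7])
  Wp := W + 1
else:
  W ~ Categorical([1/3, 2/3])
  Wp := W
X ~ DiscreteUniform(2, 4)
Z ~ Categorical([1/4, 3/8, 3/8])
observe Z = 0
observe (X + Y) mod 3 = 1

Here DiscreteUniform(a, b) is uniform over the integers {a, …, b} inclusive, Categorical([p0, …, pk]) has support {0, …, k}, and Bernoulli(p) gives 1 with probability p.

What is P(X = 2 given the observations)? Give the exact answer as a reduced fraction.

P(X = 2 | obs) = 1/7

Enumerate traces; 6 have nonzero weight after conditioning:
  (Y=0, W=0, X=4, Z=0) weight 2/147
  (Y=0, W=1, X=4, Z=0) weight 1/98
  (Y=1, W=0, X=3, Z=0) weight 1/63
  (Y=1, W=1, X=3, Z=0) weight 2/63
  (Y=2, W=0, X=2, Z=0) weight 1/252
  (Y=2, W=1, X=2, Z=0) weight 1/126
Group by X:
  weight(X=2) = 1/84
  weight(X=3) = 1/21
  weight(X=4) = 1/42
Total weight = 1/84 + 1/21 + 1/42 = 1/12
P(X=2 | obs) = 1/84 / 1/12 = 1/7
P(X=3 | obs) = 1/21 / 1/12 = 4/7
P(X=4 | obs) = 1/42 / 1/12 = 2/7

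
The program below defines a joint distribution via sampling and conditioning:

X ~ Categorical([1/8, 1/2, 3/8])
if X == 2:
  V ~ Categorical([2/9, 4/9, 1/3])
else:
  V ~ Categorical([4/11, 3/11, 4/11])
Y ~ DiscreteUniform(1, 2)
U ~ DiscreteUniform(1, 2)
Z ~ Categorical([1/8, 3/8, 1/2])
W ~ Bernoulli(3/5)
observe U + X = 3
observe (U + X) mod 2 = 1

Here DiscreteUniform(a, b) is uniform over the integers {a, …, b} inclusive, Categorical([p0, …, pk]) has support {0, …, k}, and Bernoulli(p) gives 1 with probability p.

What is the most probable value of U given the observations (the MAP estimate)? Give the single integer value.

Enumerate traces; 72 have nonzero weight after conditioning:
  (X=1, V=0, Y=1, U=2, Z=0, W=0) weight 1/440
  (X=1, V=0, Y=1, U=2, Z=0, W=1) weight 3/880
  (X=1, V=0, Y=1, U=2, Z=1, W=0) weight 3/440
  (X=1, V=0, Y=1, U=2, Z=1, W=1) weight 9/880
  (X=1, V=0, Y=1, U=2, Z=2, W=0) weight 1/110
  (X=1, V=0, Y=1, U=2, Z=2, W=1) weight 3/220
  (X=1, V=0, Y=2, U=2, Z=0, W=0) weight 1/440
  (X=1, V=0, Y=2, U=2, Z=0, W=1) weight 3/880
  (X=2, V=0, Y=1, U=1, Z=0, W=0) weight 1/960
  … 63 more
Group by U:
  weight(U=1) = 3/16
  weight(U=2) = 1/4
Total weight = 3/16 + 1/4 = 7/16
P(U=1 | obs) = 3/16 / 7/16 = 3/7
P(U=2 | obs) = 1/4 / 7/16 = 4/7
argmax = 2

argmax_v P(U = v | obs) = 2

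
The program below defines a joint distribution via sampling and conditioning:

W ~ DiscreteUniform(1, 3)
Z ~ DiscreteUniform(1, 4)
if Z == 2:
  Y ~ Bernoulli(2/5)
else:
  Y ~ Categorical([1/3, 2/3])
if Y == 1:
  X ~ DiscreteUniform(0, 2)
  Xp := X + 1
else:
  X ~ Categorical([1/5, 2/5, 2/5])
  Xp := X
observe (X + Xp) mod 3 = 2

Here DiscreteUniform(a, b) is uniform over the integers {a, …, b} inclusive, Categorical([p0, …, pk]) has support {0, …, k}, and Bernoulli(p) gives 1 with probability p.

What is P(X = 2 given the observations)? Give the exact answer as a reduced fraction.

P(X = 2 | obs) = 5/9

Enumerate traces; 24 have nonzero weight after conditioning:
  (W=1, Z=1, Y=0, X=1) weight 1/90
  (W=1, Z=1, Y=1, X=2) weight 1/54
  (W=1, Z=2, Y=0, X=1) weight 1/50
  (W=1, Z=2, Y=1, X=2) weight 1/90
  (W=1, Z=3, Y=0, X=1) weight 1/90
  (W=1, Z=3, Y=1, X=2) weight 1/54
  (W=1, Z=4, Y=0, X=1) weight 1/90
  (W=1, Z=4, Y=1, X=2) weight 1/54
  … 16 more
Group by X:
  weight(X=1) = 4/25
  weight(X=2) = 1/5
Total weight = 4/25 + 1/5 = 9/25
P(X=1 | obs) = 4/25 / 9/25 = 4/9
P(X=2 | obs) = 1/5 / 9/25 = 5/9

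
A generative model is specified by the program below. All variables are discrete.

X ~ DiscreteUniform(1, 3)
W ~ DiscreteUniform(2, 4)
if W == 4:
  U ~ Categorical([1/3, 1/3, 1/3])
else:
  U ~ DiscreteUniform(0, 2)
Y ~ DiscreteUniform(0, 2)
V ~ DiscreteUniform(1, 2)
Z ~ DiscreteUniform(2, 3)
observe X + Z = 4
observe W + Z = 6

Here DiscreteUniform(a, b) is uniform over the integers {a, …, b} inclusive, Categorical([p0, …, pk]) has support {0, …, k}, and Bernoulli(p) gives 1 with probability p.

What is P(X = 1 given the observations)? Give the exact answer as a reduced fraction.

Enumerate traces; 36 have nonzero weight after conditioning:
  (X=1, W=3, U=0, Y=0, V=1, Z=3) weight 1/324
  (X=1, W=3, U=0, Y=0, V=2, Z=3) weight 1/324
  (X=1, W=3, U=0, Y=1, V=1, Z=3) weight 1/324
  (X=1, W=3, U=0, Y=1, V=2, Z=3) weight 1/324
  (X=1, W=3, U=0, Y=2, V=1, Z=3) weight 1/324
  (X=1, W=3, U=0, Y=2, V=2, Z=3) weight 1/324
  (X=1, W=3, U=1, Y=0, V=1, Z=3) weight 1/324
  (X=1, W=3, U=1, Y=0, V=2, Z=3) weight 1/324
  (X=2, W=4, U=0, Y=0, V=1, Z=2) weight 1/324
  … 27 more
Group by X:
  weight(X=1) = 1/18
  weight(X=2) = 1/18
Total weight = 1/18 + 1/18 = 1/9
P(X=1 | obs) = 1/18 / 1/9 = 1/2
P(X=2 | obs) = 1/18 / 1/9 = 1/2

P(X = 1 | obs) = 1/2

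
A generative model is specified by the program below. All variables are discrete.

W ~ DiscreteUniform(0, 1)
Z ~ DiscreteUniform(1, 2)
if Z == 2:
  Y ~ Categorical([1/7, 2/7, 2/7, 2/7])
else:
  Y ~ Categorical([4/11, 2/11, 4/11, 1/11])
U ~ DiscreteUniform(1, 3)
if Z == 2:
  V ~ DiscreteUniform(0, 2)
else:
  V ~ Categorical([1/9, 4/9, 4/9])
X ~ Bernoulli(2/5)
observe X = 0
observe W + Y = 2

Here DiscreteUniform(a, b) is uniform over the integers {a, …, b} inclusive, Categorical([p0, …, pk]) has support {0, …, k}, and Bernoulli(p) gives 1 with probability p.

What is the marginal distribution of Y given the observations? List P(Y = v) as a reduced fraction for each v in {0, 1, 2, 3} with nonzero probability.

Enumerate traces; 36 have nonzero weight after conditioning:
  (W=0, Z=1, Y=2, U=1, V=0, X=0) weight 1/495
  (W=0, Z=1, Y=2, U=1, V=1, X=0) weight 4/495
  (W=0, Z=1, Y=2, U=1, V=2, X=0) weight 4/495
  (W=0, Z=1, Y=2, U=2, V=0, X=0) weight 1/495
  (W=0, Z=1, Y=2, U=2, V=1, X=0) weight 4/495
  (W=0, Z=1, Y=2, U=2, V=2, X=0) weight 4/495
  (W=0, Z=1, Y=2, U=3, V=0, X=0) weight 1/495
  (W=0, Z=1, Y=2, U=3, V=1, X=0) weight 4/495
  (W=1, Z=1, Y=1, U=1, V=0, X=0) weight 1/990
  … 27 more
Group by Y:
  weight(Y=1) = 27/385
  weight(Y=2) = 15/154
Total weight = 27/385 + 15/154 = 129/770
P(Y=1 | obs) = 27/385 / 129/770 = 18/43
P(Y=2 | obs) = 15/154 / 129/770 = 25/43

P(Y=1) = 18/43, P(Y=2) = 25/43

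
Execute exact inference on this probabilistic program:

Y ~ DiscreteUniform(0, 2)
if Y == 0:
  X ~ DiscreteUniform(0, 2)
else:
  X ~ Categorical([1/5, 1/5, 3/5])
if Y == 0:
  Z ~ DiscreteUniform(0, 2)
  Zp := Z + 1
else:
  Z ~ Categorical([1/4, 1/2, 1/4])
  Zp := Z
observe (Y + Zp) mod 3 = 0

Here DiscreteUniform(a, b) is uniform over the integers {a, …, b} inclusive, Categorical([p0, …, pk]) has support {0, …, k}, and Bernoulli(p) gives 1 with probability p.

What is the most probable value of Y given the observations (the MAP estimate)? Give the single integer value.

argmax_v P(Y = v | obs) = 2

Enumerate traces; 9 have nonzero weight after conditioning:
  (Y=0, X=0, Z=2) weight 1/27
  (Y=0, X=1, Z=2) weight 1/27
  (Y=0, X=2, Z=2) weight 1/27
  (Y=1, X=0, Z=2) weight 1/60
  (Y=1, X=1, Z=2) weight 1/60
  (Y=1, X=2, Z=2) weight 1/20
  (Y=2, X=0, Z=1) weight 1/30
  (Y=2, X=1, Z=1) weight 1/30
  … 1 more
Group by Y:
  weight(Y=0) = 1/9
  weight(Y=1) = 1/12
  weight(Y=2) = 1/6
Total weight = 1/9 + 1/12 + 1/6 = 13/36
P(Y=0 | obs) = 1/9 / 13/36 = 4/13
P(Y=1 | obs) = 1/12 / 13/36 = 3/13
P(Y=2 | obs) = 1/6 / 13/36 = 6/13
argmax = 2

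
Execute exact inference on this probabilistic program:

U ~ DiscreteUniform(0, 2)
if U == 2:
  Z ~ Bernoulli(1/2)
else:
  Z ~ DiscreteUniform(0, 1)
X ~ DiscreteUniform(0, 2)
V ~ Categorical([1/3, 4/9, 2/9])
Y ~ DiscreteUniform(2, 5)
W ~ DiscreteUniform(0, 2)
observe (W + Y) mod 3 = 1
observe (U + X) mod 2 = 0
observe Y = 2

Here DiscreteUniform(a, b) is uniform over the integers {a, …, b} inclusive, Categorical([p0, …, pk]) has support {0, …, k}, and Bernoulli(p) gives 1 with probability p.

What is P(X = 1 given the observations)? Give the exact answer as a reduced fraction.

P(X = 1 | obs) = 1/5

Enumerate traces; 30 have nonzero weight after conditioning:
  (U=0, Z=0, X=0, V=0, Y=2, W=2) weight 1/648
  (U=0, Z=0, X=0, V=1, Y=2, W=2) weight 1/486
  (U=0, Z=0, X=0, V=2, Y=2, W=2) weight 1/972
  (U=0, Z=0, X=2, V=0, Y=2, W=2) weight 1/648
  (U=0, Z=0, X=2, V=1, Y=2, W=2) weight 1/486
  (U=0, Z=0, X=2, V=2, Y=2, W=2) weight 1/972
  (U=0, Z=1, X=0, V=0, Y=2, W=2) weight 1/648
  (U=0, Z=1, X=0, V=1, Y=2, W=2) weight 1/486
  (U=1, Z=0, X=1, V=0, Y=2, W=2) weight 1/648
  … 21 more
Group by X:
  weight(X=0) = 1/54
  weight(X=1) = 1/108
  weight(X=2) = 1/54
Total weight = 1/54 + 1/108 + 1/54 = 5/108
P(X=0 | obs) = 1/54 / 5/108 = 2/5
P(X=1 | obs) = 1/108 / 5/108 = 1/5
P(X=2 | obs) = 1/54 / 5/108 = 2/5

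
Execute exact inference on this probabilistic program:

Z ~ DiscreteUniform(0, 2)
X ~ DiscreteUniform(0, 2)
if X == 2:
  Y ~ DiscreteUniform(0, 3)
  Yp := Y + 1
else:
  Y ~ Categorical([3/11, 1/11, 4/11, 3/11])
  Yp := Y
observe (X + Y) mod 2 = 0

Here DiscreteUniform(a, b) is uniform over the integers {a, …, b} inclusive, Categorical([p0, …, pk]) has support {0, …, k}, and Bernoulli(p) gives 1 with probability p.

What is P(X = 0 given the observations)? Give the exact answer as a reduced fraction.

P(X = 0 | obs) = 14/33

Enumerate traces; 18 have nonzero weight after conditioning:
  (Z=0, X=0, Y=0) weight 1/33
  (Z=0, X=0, Y=2) weight 4/99
  (Z=0, X=1, Y=1) weight 1/99
  (Z=0, X=1, Y=3) weight 1/33
  (Z=0, X=2, Y=0) weight 1/36
  (Z=0, X=2, Y=2) weight 1/36
  (Z=1, X=0, Y=0) weight 1/33
  (Z=1, X=0, Y=2) weight 4/99
  … 10 more
Group by X:
  weight(X=0) = 7/33
  weight(X=1) = 4/33
  weight(X=2) = 1/6
Total weight = 7/33 + 4/33 + 1/6 = 1/2
P(X=0 | obs) = 7/33 / 1/2 = 14/33
P(X=1 | obs) = 4/33 / 1/2 = 8/33
P(X=2 | obs) = 1/6 / 1/2 = 1/3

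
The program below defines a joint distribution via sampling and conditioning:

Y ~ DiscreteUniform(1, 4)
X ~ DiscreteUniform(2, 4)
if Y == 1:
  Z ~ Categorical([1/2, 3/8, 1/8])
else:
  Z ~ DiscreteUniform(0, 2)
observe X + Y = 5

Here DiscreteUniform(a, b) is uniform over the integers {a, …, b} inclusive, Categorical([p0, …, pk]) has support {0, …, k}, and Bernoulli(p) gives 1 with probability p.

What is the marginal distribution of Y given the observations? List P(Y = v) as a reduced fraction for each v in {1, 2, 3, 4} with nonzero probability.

Enumerate traces; 9 have nonzero weight after conditioning:
  (Y=1, X=4, Z=0) weight 1/24
  (Y=1, X=4, Z=1) weight 1/32
  (Y=1, X=4, Z=2) weight 1/96
  (Y=2, X=3, Z=0) weight 1/36
  (Y=2, X=3, Z=1) weight 1/36
  (Y=2, X=3, Z=2) weight 1/36
  (Y=3, X=2, Z=0) weight 1/36
  (Y=3, X=2, Z=1) weight 1/36
  … 1 more
Group by Y:
  weight(Y=1) = 1/12
  weight(Y=2) = 1/12
  weight(Y=3) = 1/12
Total weight = 1/12 + 1/12 + 1/12 = 1/4
P(Y=1 | obs) = 1/12 / 1/4 = 1/3
P(Y=2 | obs) = 1/12 / 1/4 = 1/3
P(Y=3 | obs) = 1/12 / 1/4 = 1/3

P(Y=1) = 1/3, P(Y=2) = 1/3, P(Y=3) = 1/3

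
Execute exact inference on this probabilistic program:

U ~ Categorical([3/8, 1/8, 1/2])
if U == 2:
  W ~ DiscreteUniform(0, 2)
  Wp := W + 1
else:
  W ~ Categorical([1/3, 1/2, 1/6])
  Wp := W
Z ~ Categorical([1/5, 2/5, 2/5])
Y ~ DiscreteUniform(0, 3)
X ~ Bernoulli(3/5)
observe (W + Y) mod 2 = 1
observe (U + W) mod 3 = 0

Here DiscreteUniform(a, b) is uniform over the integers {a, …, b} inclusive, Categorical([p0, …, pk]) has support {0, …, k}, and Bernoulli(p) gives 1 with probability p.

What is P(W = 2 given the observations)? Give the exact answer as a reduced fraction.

P(W = 2 | obs) = 1/15

Enumerate traces; 36 have nonzero weight after conditioning:
  (U=0, W=0, Z=0, Y=1, X=0) weight 1/400
  (U=0, W=0, Z=0, Y=1, X=1) weight 3/800
  (U=0, W=0, Z=0, Y=3, X=0) weight 1/400
  (U=0, W=0, Z=0, Y=3, X=1) weight 3/800
  (U=0, W=0, Z=1, Y=1, X=0) weight 1/200
  (U=0, W=0, Z=1, Y=1, X=1) weight 3/400
  (U=0, W=0, Z=1, Y=3, X=0) weight 1/200
  (U=0, W=0, Z=1, Y=3, X=1) weight 3/400
  (U=1, W=2, Z=0, Y=1, X=0) weight 1/2400
  (U=2, W=1, Z=0, Y=0, X=0) weight 1/300
  … 26 more
Group by W:
  weight(W=0) = 1/16
  weight(W=1) = 1/12
  weight(W=2) = 1/96
Total weight = 1/16 + 1/12 + 1/96 = 5/32
P(W=0 | obs) = 1/16 / 5/32 = 2/5
P(W=1 | obs) = 1/12 / 5/32 = 8/15
P(W=2 | obs) = 1/96 / 5/32 = 1/15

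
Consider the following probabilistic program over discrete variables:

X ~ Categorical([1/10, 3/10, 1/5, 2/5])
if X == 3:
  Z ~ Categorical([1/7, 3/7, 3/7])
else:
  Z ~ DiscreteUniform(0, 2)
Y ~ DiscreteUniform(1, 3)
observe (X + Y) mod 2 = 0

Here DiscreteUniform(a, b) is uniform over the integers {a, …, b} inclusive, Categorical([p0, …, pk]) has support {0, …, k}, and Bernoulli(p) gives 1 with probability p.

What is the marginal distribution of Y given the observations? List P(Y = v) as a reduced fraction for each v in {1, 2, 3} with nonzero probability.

Enumerate traces; 18 have nonzero weight after conditioning:
  (X=0, Z=0, Y=2) weight 1/90
  (X=0, Z=1, Y=2) weight 1/90
  (X=0, Z=2, Y=2) weight 1/90
  (X=1, Z=0, Y=1) weight 1/30
  (X=1, Z=0, Y=3) weight 1/30
  (X=1, Z=1, Y=1) weight 1/30
  (X=1, Z=1, Y=3) weight 1/30
  (X=1, Z=2, Y=1) weight 1/30
  … 10 more
Group by Y:
  weight(Y=1) = 7/30
  weight(Y=2) = 1/10
  weight(Y=3) = 7/30
Total weight = 7/30 + 1/10 + 7/30 = 17/30
P(Y=1 | obs) = 7/30 / 17/30 = 7/17
P(Y=2 | obs) = 1/10 / 17/30 = 3/17
P(Y=3 | obs) = 7/30 / 17/30 = 7/17

P(Y=1) = 7/17, P(Y=2) = 3/17, P(Y=3) = 7/17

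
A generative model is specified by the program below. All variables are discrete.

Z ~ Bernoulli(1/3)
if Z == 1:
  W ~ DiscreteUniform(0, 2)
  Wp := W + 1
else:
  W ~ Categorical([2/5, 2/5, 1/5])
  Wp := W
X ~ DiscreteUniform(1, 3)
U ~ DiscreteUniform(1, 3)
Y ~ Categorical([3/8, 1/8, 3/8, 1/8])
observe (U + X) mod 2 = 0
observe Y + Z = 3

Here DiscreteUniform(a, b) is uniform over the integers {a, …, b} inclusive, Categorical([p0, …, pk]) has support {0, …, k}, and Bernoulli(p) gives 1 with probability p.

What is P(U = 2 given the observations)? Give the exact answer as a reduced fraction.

P(U = 2 | obs) = 1/5

Enumerate traces; 30 have nonzero weight after conditioning:
  (Z=0, W=0, X=1, U=1, Y=3) weight 1/270
  (Z=0, W=0, X=1, U=3, Y=3) weight 1/270
  (Z=0, W=0, X=2, U=2, Y=3) weight 1/270
  (Z=0, W=0, X=3, U=1, Y=3) weight 1/270
  (Z=0, W=0, X=3, U=3, Y=3) weight 1/270
  (Z=0, W=1, X=1, U=1, Y=3) weight 1/270
  (Z=0, W=1, X=1, U=3, Y=3) weight 1/270
  (Z=0, W=1, X=2, U=2, Y=3) weight 1/270
  … 22 more
Group by U:
  weight(U=1) = 5/108
  weight(U=2) = 5/216
  weight(U=3) = 5/108
Total weight = 5/108 + 5/216 + 5/108 = 25/216
P(U=1 | obs) = 5/108 / 25/216 = 2/5
P(U=2 | obs) = 5/216 / 25/216 = 1/5
P(U=3 | obs) = 5/108 / 25/216 = 2/5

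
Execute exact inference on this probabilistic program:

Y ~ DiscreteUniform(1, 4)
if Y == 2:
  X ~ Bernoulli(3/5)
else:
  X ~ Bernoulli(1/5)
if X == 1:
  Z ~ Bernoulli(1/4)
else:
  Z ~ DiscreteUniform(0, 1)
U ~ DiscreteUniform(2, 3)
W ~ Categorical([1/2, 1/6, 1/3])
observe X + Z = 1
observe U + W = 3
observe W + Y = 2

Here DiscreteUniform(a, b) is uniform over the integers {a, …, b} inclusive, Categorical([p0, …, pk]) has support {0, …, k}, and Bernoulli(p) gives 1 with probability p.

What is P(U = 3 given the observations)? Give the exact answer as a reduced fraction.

P(U = 3 | obs) = 39/50

Enumerate traces; 4 have nonzero weight after conditioning:
  (Y=1, X=0, Z=1, U=2, W=1) weight 1/120
  (Y=1, X=1, Z=0, U=2, W=1) weight 1/320
  (Y=2, X=0, Z=1, U=3, W=0) weight 1/80
  (Y=2, X=1, Z=0, U=3, W=0) weight 9/320
Group by U:
  weight(U=2) = 11/960
  weight(U=3) = 13/320
Total weight = 11/960 + 13/320 = 5/96
P(U=2 | obs) = 11/960 / 5/96 = 11/50
P(U=3 | obs) = 13/320 / 5/96 = 39/50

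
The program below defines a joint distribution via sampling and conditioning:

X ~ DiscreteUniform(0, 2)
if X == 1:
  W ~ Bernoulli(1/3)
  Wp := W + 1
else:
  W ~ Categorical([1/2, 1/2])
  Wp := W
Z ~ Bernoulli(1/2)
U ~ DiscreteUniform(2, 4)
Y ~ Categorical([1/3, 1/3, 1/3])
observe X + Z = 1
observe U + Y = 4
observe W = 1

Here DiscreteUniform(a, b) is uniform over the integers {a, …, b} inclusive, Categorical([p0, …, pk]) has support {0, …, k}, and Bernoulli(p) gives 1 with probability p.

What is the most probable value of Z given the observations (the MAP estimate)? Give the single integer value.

argmax_v P(Z = v | obs) = 1

Enumerate traces; 6 have nonzero weight after conditioning:
  (X=0, W=1, Z=1, U=2, Y=2) weight 1/108
  (X=0, W=1, Z=1, U=3, Y=1) weight 1/108
  (X=0, W=1, Z=1, U=4, Y=0) weight 1/108
  (X=1, W=1, Z=0, U=2, Y=2) weight 1/162
  (X=1, W=1, Z=0, U=3, Y=1) weight 1/162
  (X=1, W=1, Z=0, U=4, Y=0) weight 1/162
Group by Z:
  weight(Z=0) = 1/54
  weight(Z=1) = 1/36
Total weight = 1/54 + 1/36 = 5/108
P(Z=0 | obs) = 1/54 / 5/108 = 2/5
P(Z=1 | obs) = 1/36 / 5/108 = 3/5
argmax = 1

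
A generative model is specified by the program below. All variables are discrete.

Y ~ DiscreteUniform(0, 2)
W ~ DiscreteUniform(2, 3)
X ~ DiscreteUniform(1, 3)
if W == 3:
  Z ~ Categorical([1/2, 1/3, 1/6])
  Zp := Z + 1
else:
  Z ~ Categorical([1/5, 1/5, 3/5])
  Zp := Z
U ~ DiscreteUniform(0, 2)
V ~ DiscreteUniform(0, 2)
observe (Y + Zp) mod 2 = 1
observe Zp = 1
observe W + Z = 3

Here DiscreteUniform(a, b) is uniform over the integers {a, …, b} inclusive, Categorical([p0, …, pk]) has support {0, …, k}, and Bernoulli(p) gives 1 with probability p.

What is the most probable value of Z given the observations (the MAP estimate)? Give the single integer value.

argmax_v P(Z = v | obs) = 0

Enumerate traces; 108 have nonzero weight after conditioning:
  (Y=0, W=2, X=1, Z=1, U=0, V=0) weight 1/810
  (Y=0, W=2, X=1, Z=1, U=0, V=1) weight 1/810
  (Y=0, W=2, X=1, Z=1, U=0, V=2) weight 1/810
  (Y=0, W=2, X=1, Z=1, U=1, V=0) weight 1/810
  (Y=0, W=2, X=1, Z=1, U=1, V=1) weight 1/810
  (Y=0, W=2, X=1, Z=1, U=1, V=2) weight 1/810
  (Y=0, W=2, X=1, Z=1, U=2, V=0) weight 1/810
  (Y=0, W=2, X=1, Z=1, U=2, V=1) weight 1/810
  (Y=0, W=3, X=1, Z=0, U=0, V=0) weight 1/324
  … 99 more
Group by Z:
  weight(Z=0) = 1/6
  weight(Z=1) = 1/15
Total weight = 1/6 + 1/15 = 7/30
P(Z=0 | obs) = 1/6 / 7/30 = 5/7
P(Z=1 | obs) = 1/15 / 7/30 = 2/7
argmax = 0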